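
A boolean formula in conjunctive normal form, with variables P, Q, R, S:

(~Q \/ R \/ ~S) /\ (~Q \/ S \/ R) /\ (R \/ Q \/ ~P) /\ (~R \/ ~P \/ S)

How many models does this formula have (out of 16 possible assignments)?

8

Case analysis on R and Q:
  R=T, Q=T: remaining (P,S) ∈ {(F,F); (F,T); (T,T)} — 3.
  R=T, Q=F: remaining (P,S) ∈ {(F,F); (F,T); (T,T)} — 3.
  R=F, Q=T: a clause becomes empty — 0.
  R=F, Q=F: remaining (P,S) ∈ {(F,F); (F,T)} — 2.
Total: 3 + 3 + 0 + 2 = 8.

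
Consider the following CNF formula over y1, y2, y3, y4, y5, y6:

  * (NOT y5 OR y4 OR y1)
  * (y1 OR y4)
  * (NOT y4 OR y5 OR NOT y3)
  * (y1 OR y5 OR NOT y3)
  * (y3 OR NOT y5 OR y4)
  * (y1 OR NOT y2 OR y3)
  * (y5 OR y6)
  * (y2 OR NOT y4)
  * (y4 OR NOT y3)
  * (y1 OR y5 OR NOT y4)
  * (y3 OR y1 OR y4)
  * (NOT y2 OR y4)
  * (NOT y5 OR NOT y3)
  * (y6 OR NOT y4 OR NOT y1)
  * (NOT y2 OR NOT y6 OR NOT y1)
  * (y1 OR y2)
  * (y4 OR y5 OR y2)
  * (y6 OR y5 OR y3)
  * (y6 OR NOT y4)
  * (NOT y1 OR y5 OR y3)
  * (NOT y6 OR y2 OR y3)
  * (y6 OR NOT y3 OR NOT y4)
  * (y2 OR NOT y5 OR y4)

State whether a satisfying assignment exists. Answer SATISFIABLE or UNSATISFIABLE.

UNSATISFIABLE

y4 = True:
  propagation gives y2=True, y6=True, y1=False, y3=True; an empty clause results — contradiction.
y4 = False:
  propagation gives y1=True, y3=False, y5=False; an empty clause results — contradiction.
Every branch closes, so no satisfying assignment exists.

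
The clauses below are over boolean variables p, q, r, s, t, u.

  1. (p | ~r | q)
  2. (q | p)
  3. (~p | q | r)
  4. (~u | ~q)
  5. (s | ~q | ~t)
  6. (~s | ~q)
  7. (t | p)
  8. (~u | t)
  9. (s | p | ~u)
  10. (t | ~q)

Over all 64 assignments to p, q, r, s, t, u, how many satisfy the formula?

6

The models are:
  p=T q=F r=T s=F t=F u=F
  p=T q=F r=T s=F t=T u=F
  p=T q=F r=T s=F t=T u=T
  p=T q=F r=T s=T t=F u=F
  p=T q=F r=T s=T t=T u=F
  p=T q=F r=T s=T t=T u=T
That's 6 in total.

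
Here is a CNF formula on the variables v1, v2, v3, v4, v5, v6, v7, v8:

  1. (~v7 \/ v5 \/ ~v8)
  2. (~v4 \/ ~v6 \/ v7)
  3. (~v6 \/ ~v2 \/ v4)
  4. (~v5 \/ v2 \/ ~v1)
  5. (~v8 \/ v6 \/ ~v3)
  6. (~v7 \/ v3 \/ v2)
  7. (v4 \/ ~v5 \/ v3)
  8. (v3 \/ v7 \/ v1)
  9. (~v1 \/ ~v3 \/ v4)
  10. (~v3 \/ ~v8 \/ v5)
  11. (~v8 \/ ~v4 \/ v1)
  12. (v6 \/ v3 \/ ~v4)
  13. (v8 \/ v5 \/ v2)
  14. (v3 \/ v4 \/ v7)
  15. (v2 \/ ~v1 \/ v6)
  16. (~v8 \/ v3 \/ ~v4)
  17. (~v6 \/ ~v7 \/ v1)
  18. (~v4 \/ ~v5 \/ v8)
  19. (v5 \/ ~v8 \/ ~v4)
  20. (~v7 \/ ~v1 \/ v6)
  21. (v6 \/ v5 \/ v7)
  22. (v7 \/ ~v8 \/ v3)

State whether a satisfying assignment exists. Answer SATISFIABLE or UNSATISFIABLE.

SATISFIABLE

Try v1 = False.
Set v2 = True and propagate.
The remaining clauses are satisfied by v3 = False, v4 = False, v5 = False, v6 = False, v7 = True, v8 = False.
So v1=F, v2=T, v3=F, v4=F, v5=F, v6=F, v7=T, v8=F is a satisfying assignment.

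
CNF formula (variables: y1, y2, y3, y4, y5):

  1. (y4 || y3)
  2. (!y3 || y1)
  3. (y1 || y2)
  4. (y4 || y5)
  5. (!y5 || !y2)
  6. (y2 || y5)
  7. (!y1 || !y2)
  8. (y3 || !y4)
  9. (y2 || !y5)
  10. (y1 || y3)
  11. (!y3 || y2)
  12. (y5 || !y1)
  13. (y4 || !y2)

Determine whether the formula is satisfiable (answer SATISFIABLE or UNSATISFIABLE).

UNSATISFIABLE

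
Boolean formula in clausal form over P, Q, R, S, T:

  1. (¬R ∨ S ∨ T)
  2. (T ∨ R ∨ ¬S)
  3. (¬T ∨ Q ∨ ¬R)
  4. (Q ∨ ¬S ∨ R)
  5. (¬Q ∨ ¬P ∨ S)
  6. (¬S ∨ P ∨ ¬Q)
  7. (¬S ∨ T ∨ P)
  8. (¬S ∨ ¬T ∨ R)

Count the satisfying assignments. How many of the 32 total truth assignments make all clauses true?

Case analysis on S and R:
  S=T, R=T: remaining (P,Q,T) ∈ {(T,F,F); (T,T,F); (T,T,T)} — 3.
  S=T, R=F: a clause becomes empty — 0.
  S=F, R=T: remaining (P,Q,T) ∈ {(F,T,T)} — 1.
  S=F, R=F: T free; 3 ways for (P,Q) × 2^1 = 6.
Total: 3 + 0 + 1 + 6 = 10.

10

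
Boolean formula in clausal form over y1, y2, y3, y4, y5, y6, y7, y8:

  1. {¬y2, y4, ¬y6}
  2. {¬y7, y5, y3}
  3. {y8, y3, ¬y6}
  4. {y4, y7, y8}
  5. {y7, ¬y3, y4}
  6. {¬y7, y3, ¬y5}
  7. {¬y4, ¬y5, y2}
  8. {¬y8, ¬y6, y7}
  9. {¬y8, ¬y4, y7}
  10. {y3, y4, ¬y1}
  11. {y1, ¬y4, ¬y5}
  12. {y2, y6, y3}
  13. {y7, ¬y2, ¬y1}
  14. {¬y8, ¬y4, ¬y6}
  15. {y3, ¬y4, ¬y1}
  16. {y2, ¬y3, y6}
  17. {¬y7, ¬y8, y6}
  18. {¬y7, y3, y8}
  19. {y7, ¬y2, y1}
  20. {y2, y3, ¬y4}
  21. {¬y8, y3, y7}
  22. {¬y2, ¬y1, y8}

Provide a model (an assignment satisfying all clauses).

y1=1, y2=0, y3=1, y4=0, y5=1, y6=1, y7=1, y8=0

Branch on y1: take y1 = True.
Branch on y2: take y2 = False.
Try y3 = True.
  then y6 is forced to True.
The remaining clauses are satisfied by y4 = False, y5 = True, y7 = True, y8 = False.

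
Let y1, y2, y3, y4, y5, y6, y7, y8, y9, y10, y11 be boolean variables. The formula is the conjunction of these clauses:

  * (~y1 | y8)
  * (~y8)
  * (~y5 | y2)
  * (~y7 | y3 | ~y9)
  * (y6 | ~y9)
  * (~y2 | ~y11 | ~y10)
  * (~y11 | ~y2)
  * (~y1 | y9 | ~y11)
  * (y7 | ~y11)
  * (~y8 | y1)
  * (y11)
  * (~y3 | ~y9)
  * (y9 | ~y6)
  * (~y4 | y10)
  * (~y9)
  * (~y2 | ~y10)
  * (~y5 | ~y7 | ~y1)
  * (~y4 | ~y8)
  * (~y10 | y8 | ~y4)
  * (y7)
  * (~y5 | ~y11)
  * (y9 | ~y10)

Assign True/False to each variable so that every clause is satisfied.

The clause (~y8) is unit: y8 must be False.
(~y1) is a unit clause, so y1 = False.
(y11) is a unit clause, so y11 = True.
The clause (~y2) is unit: y2 must be False.
The clause (~y5) is unit: y5 must be False.
Unit propagation: (y7) forces y7 = True.
Unit propagation: (~y9) forces y9 = False.
Unit propagation: (~y6) forces y6 = False.
The clause (~y10) is unit: y10 must be False.
Unit propagation: (~y4) forces y4 = False.
y3 is now unconstrained; take y3 = True.

y1=F, y2=F, y3=T, y4=F, y5=F, y6=F, y7=T, y8=F, y9=F, y10=F, y11=T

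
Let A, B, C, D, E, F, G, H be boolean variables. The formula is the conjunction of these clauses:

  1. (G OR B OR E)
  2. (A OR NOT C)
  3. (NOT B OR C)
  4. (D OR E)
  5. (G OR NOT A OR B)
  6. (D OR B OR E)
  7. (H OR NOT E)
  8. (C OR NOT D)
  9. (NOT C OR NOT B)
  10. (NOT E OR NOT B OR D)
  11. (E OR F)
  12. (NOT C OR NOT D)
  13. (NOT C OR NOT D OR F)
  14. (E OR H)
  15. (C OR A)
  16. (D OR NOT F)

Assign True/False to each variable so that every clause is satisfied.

G occurs only positively in the remaining clauses — set G = True.
Pure literal: H appears only positively; assign H = True.
Branch on A: take A = True.
Set B = False and propagate.
The remaining clauses are satisfied by C = True, D = False, E = True, F = False.
Every clause has at least one true literal under this assignment.
Check each clause:
  1. (B OR E OR G) — E is true.
  2. (A OR NOT C) — A is true.
  3. (NOT B OR C) — C is true.
  4. (D OR E) — E is true.
  5. (B OR NOT A OR G) — G is true.
  6. (B OR D OR E) — E is true.
  7. (NOT E OR H) — H is true.
  8. (C OR NOT D) — C is true.
  9. (NOT B OR NOT C) — NOT B is true.
  10. (NOT E OR D OR NOT B) — NOT B is true.
  11. (E OR F) — E is true.
  12. (NOT D OR NOT C) — NOT D is true.
  13. (NOT C OR NOT D OR F) — NOT D is true.
  14. (E OR H) — H is true.
  15. (A OR C) — A is true.
  16. (NOT F OR D) — NOT F is true.

A = True  B = False  C = True  D = False  E = True  F = False  G = True  H = True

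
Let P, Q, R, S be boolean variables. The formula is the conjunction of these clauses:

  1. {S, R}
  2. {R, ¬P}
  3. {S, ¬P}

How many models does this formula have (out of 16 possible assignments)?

Satisfying assignments:
  P=F Q=F R=F S=T
  P=F Q=F R=T S=F
  P=F Q=F R=T S=T
  P=F Q=T R=F S=T
  P=F Q=T R=T S=F
  P=F Q=T R=T S=T
  P=T Q=F R=T S=T
  P=T Q=T R=T S=T
That's 8 in total.

8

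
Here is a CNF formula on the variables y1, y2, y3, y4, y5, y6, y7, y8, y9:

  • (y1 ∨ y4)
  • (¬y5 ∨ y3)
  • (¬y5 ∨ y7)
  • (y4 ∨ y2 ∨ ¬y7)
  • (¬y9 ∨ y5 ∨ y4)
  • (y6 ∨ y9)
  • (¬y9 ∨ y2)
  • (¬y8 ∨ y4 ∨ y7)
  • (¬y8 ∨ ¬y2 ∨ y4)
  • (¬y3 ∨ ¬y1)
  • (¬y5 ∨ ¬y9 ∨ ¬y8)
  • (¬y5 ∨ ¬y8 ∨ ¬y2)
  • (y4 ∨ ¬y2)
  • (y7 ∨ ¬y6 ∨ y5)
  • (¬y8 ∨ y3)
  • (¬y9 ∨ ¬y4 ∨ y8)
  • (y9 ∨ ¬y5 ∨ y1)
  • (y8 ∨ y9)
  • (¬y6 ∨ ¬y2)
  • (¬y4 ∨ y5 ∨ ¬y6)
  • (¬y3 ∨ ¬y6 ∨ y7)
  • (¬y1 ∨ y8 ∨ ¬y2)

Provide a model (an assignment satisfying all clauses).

y1=False, y2=True, y3=True, y4=True, y5=False, y6=False, y7=False, y8=True, y9=True

Check each clause:
  1. (y1 ∨ y4) — y4 is true.
  2. (y3 ∨ ¬y5) — y3 is true.
  3. (¬y5 ∨ y7) — ¬y5 is true.
  4. (¬y7 ∨ y4 ∨ y2) — ¬y7 is true.
  5. (y4 ∨ y5 ∨ ¬y9) — y4 is true.
  6. (y6 ∨ y9) — y9 is true.
  7. (y2 ∨ ¬y9) — y2 is true.
  8. (y4 ∨ ¬y8 ∨ y7) — y4 is true.
  9. (¬y2 ∨ y4 ∨ ¬y8) — y4 is true.
  10. (¬y1 ∨ ¬y3) — ¬y1 is true.
  11. (¬y8 ∨ ¬y9 ∨ ¬y5) — ¬y5 is true.
  12. (¬y2 ∨ ¬y8 ∨ ¬y5) — ¬y5 is true.
  13. (y4 ∨ ¬y2) — y4 is true.
  14. (¬y6 ∨ y5 ∨ y7) — ¬y6 is true.
  15. (¬y8 ∨ y3) — y3 is true.
  16. (¬y9 ∨ y8 ∨ ¬y4) — y8 is true.
  17. (y9 ∨ ¬y5 ∨ y1) — ¬y5 is true.
  18. (y9 ∨ y8) — y8 is true.
  19. (¬y6 ∨ ¬y2) — ¬y6 is true.
  20. (¬y6 ∨ ¬y4 ∨ y5) — ¬y6 is true.
  21. (¬y3 ∨ y7 ∨ ¬y6) — ¬y6 is true.
  22. (y8 ∨ ¬y2 ∨ ¬y1) — y8 is true.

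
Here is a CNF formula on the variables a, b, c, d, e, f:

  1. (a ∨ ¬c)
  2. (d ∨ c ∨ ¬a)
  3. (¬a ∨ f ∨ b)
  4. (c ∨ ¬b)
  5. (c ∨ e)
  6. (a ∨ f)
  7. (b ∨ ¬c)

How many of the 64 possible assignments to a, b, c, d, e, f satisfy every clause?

11

Split on c, then a.
  c=1, a=1: forces b=1; d, e, f free → 2^3 = 8.
  c=1, a=0: a clause becomes empty — 0.
  c=0, a=1: remaining (b,d,e,f) ∈ {(0,1,1,1)} — 1.
  c=0, a=0: remaining (b,d,e,f) ∈ {(0,0,1,1); (0,1,1,1)} — 2.
Total: 8 + 0 + 1 + 2 = 11.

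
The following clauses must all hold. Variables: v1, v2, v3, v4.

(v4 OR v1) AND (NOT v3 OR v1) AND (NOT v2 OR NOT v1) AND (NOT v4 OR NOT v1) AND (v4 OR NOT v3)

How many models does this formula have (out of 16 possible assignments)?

3

Satisfying assignments:
  v1=F v2=F v3=F v4=T
  v1=F v2=T v3=F v4=T
  v1=T v2=F v3=F v4=F
That's 3 in total.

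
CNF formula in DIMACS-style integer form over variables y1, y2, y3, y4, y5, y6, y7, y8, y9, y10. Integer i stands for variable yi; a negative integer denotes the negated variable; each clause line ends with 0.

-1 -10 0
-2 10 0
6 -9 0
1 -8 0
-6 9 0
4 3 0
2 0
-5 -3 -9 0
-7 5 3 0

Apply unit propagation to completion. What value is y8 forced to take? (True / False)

False

(y2) stands alone — y2 = True.
(y10 ∨ ¬y2): since y2 = True, the clause reduces to (y10). y10 = True.
In (¬y1 ∨ ¬y10), ¬y10 is now false; ¬y1 must hold, so y1 = False.
(y1 ∨ ¬y8) with y1 = False leaves only ¬y8, so y8 = False.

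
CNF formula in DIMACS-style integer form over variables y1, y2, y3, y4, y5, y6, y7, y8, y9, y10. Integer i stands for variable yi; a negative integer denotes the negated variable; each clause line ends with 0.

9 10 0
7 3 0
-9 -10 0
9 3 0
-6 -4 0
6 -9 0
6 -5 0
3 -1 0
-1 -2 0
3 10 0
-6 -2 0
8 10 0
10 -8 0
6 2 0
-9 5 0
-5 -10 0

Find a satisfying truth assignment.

y1 = False  y2 = False  y3 = True  y4 = False  y5 = False  y6 = True  y7 = False  y8 = False  y9 = False  y10 = True

y1 occurs only negated in the remaining clauses — set y1 = False.
y3 occurs only positively in the remaining clauses — set y3 = True.
Set y2 = False and propagate.
  then y6 is forced to True.
  then y4 is forced to False.
Branch on y5: take y5 = False.
  then y9 is forced to False.
  then y10 is forced to True.
y7, y8 are now unconstrained; take y7 = False, y8 = False.
Check each clause:
  1. (y9 || y10) — y10 is true.
  2. (y3 || y7) — y3 is true.
  3. (!y9 || !y10) — !y9 is true.
  4. (y9 || y3) — y3 is true.
  5. (!y4 || !y6) — !y4 is true.
  6. (y6 || !y9) — y6 is true.
  7. (y6 || !y5) — !y5 is true.
  8. (!y1 || y3) — y3 is true.
  9. (!y2 || !y1) — !y2 is true.
  10. (y3 || y10) — y10 is true.
  11. (!y6 || !y2) — !y2 is true.
  12. (y8 || y10) — y10 is true.
  13. (y10 || !y8) — !y8 is true.
  14. (y2 || y6) — y6 is true.
  15. (!y9 || y5) — !y9 is true.
  16. (!y10 || !y5) — !y5 is true.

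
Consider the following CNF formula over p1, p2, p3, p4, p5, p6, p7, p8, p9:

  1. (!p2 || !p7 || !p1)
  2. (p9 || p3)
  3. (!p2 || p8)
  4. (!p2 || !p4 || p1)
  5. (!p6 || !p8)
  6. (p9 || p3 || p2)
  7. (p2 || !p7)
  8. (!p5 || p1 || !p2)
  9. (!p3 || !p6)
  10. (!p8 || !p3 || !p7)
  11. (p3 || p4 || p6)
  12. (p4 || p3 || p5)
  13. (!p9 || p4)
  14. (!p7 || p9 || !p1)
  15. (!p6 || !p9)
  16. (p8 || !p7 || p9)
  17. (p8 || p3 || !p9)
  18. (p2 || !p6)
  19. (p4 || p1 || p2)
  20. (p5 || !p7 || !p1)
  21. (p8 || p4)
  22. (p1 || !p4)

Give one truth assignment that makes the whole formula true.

p7 occurs only negated in the remaining clauses — set p7 = False.
Branch on p1: take p1 = True.
Try p2 = True.
  then p8 is forced to True.
  then p6 is forced to False.
For the remaining variables, p3 = False, p4 = True, p5 = False, p9 = True works.
Every clause has at least one true literal under this assignment.

p1=T, p2=T, p3=F, p4=T, p5=F, p6=F, p7=F, p8=T, p9=T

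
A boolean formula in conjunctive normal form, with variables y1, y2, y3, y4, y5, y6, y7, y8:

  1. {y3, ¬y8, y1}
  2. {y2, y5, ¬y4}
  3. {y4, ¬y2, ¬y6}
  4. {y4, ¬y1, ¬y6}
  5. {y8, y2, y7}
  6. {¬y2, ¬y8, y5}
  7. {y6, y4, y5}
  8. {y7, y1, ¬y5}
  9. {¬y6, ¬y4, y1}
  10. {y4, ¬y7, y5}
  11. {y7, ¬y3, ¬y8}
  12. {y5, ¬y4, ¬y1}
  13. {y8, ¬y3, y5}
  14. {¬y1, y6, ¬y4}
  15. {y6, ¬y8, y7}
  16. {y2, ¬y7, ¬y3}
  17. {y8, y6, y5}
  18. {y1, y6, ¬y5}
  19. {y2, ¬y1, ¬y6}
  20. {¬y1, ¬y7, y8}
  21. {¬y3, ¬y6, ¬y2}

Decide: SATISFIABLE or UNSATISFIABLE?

Set y1 = True and propagate.
Branch on y2: take y2 = True.
Branch on y3: take y3 = False.
The remaining clauses are satisfied by y4 = True, y5 = True, y6 = True, y7 = False, y8 = True.
So y1=True, y2=True, y3=False, y4=True, y5=True, y6=True, y7=False, y8=True is a satisfying assignment.

SATISFIABLE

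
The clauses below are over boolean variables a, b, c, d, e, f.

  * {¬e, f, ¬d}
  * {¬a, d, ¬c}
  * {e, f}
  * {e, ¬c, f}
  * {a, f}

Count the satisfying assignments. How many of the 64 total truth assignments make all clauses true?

30

Split on f, then e.
  f=T, e=T: b free; 7 ways for (a,c,d) × 2^1 = 14.
  f=T, e=F: b free; 7 ways for (a,c,d) × 2^1 = 14.
  f=F, e=T: remaining (a,b,c,d) ∈ {(T,F,F,F); (T,T,F,F)} — 2.
  f=F, e=F: a clause becomes empty — 0.
Total: 14 + 14 + 2 + 0 = 30.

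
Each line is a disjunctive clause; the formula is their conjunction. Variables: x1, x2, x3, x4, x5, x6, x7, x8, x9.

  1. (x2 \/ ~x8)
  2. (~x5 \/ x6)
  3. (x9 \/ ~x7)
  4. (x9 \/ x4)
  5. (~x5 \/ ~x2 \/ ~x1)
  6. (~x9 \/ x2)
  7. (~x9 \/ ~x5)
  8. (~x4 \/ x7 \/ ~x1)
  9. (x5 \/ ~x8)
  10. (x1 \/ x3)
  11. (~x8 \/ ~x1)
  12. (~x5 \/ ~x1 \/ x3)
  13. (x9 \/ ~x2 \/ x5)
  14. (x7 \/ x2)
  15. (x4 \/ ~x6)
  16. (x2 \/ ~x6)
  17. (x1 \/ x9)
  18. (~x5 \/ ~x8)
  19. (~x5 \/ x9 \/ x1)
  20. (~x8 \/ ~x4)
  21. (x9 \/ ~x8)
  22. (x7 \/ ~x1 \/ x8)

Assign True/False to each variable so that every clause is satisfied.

x1 = False, x2 = True, x3 = True, x4 = True, x5 = False, x6 = False, x7 = True, x8 = False, x9 = True

Pure literal: x3 appears only positively; assign x3 = True.
Try x1 = False.
  then x9 is forced to True.
  then x2 is forced to True.
  then x5 is forced to False.
  then x8 is forced to False.
The remaining clauses are satisfied by x4 = True, x6 = False, x7 = True.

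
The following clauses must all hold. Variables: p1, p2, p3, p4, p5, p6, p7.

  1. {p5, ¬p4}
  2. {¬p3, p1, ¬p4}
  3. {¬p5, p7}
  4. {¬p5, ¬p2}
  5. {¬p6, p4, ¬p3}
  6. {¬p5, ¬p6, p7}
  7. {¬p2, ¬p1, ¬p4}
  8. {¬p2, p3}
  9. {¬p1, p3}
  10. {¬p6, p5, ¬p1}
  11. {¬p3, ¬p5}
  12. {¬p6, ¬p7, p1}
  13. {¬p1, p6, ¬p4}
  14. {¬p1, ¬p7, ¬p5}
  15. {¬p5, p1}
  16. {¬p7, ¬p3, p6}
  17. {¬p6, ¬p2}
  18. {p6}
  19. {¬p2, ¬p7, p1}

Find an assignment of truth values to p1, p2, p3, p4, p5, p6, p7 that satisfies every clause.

Unit propagation: (p6) forces p6 = True.
The clause (¬p2) is unit: p2 must be False.
Try p1 = False.
  then p7 is forced to False.
  then p5 is forced to False.
  then p4 is forced to False.
  then p3 is forced to False.

p1=F, p2=F, p3=F, p4=F, p5=F, p6=T, p7=F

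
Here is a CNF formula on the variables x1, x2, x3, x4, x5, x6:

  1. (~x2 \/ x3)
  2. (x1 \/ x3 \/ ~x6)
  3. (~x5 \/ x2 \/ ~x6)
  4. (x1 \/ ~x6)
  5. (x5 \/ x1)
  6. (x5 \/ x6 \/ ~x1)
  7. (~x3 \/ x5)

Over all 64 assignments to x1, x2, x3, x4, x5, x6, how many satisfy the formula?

16

Case analysis on x1 and x5:
  x1=T, x5=T: x4 free; 4 ways for (x2,x3,x6) × 2^1 = 8.
  x1=T, x5=F: remaining (x2,x3,x4,x6) ∈ {(F,F,F,T); (F,F,T,T)} — 2.
  x1=F, x5=T: x4 free; 3 ways for (x2,x3,x6) × 2^1 = 6.
  x1=F, x5=F: a clause becomes empty — 0.
Total: 8 + 2 + 6 + 0 = 16.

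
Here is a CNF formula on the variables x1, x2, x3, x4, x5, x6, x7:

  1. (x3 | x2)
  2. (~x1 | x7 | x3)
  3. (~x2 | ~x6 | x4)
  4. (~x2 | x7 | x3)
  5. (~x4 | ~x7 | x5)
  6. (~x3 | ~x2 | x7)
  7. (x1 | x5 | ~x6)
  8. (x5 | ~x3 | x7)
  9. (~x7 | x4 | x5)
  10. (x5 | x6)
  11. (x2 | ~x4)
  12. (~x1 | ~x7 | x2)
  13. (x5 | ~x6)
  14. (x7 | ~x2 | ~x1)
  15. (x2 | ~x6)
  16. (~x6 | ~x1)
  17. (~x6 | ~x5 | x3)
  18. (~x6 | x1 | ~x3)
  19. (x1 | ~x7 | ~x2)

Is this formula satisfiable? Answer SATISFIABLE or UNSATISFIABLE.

SATISFIABLE

Branch on x1: take x1 = False.
Try x2 = False.
  then x3 is forced to True.
  then x4 is forced to False.
  then x6 is forced to False.
  then x5 is forced to True.
x7 is now unconstrained; take x7 = True.
Every clause has at least one true literal under this assignment.
So x1=F, x2=F, x3=T, x4=F, x5=T, x6=F, x7=T is a satisfying assignment.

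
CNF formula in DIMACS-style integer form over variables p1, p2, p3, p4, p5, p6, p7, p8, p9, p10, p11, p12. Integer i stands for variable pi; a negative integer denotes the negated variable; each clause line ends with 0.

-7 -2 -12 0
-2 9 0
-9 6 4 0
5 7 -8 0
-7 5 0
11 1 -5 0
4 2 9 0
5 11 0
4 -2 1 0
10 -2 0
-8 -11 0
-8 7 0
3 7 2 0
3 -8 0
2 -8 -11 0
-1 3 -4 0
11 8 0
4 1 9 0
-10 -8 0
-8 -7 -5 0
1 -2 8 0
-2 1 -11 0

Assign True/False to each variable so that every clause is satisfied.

p1=F, p2=F, p3=T, p4=T, p5=F, p6=T, p7=F, p8=F, p9=F, p10=F, p11=T, p12=T

p3 occurs only positively in the remaining clauses — set p3 = True.
p6 occurs only positively in the remaining clauses — set p6 = True.
Try p1 = False.
Try p2 = False.
For the remaining variables, p4 = True, p5 = False, p7 = False, p8 = False, p9 = False, p10 = False, p11 = True, p12 = True works.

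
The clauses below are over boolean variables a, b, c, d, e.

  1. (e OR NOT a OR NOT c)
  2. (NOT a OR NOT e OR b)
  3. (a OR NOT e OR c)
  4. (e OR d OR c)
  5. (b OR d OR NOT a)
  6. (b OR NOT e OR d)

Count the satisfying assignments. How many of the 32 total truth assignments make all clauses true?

Split on e, then a.
  e=1, a=1: remaining (b,c,d) ∈ {(1,0,0); (1,0,1); (1,1,0); (1,1,1)} — 4.
  e=1, a=0: remaining (b,c,d) ∈ {(0,1,1); (1,1,0); (1,1,1)} — 3.
  e=0, a=1: remaining (b,c,d) ∈ {(0,0,1); (1,0,1)} — 2.
  e=0, a=0: b free; 3 ways for (c,d) × 2^1 = 6.
Total: 4 + 3 + 2 + 6 = 15.

15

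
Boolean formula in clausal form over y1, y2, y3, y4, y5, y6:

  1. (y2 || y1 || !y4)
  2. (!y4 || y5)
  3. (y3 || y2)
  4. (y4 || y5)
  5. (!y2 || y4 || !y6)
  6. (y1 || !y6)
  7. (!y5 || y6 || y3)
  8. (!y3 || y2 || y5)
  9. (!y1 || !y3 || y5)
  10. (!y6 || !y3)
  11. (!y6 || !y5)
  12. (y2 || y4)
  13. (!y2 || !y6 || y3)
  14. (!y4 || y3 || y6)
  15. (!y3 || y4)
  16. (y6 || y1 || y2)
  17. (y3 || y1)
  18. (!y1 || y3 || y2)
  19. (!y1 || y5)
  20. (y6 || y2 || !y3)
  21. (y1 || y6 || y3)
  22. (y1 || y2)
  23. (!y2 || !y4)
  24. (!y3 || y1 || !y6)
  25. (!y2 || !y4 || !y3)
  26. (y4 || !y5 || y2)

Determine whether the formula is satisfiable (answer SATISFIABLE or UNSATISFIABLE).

UNSATISFIABLE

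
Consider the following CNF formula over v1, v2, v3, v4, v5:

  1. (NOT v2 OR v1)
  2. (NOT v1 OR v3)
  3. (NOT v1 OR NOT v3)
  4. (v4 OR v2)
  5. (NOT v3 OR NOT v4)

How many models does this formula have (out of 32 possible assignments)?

Satisfying assignments:
  v1=F v2=F v3=F v4=T v5=F
  v1=F v2=F v3=F v4=T v5=T
Count: 2.

2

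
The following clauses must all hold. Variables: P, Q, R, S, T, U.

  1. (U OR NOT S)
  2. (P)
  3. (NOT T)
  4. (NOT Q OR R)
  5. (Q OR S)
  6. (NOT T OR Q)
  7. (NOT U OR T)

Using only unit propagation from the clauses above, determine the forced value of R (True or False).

True

(P) stands alone — P = True.
(NOT T) is a unit clause: T = False.
In (NOT U OR T), T is now false; NOT U must hold, so U = False.
In (U OR NOT S), U is now false; NOT S must hold, so S = False.
(S OR Q): since S = False, the clause reduces to (Q). Q = True.
(NOT Q OR R): since Q = True, the clause reduces to (R). R = True.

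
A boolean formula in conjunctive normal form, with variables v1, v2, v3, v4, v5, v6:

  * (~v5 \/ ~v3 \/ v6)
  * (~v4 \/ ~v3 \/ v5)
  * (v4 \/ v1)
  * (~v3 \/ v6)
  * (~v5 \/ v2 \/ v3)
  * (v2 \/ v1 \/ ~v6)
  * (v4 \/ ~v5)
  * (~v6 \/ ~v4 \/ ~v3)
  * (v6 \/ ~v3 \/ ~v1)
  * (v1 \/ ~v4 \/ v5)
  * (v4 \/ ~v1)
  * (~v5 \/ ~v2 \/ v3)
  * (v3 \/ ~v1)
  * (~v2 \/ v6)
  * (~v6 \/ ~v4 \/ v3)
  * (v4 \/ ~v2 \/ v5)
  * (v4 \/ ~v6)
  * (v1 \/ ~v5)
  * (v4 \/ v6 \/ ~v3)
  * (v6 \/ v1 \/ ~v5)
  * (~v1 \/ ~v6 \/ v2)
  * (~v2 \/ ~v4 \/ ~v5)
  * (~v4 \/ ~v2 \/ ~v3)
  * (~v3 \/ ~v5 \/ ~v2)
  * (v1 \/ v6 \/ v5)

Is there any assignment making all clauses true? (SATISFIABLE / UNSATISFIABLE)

UNSATISFIABLE

v3 = True:
  propagation gives v6=True, v4=False; an empty clause results — contradiction.
v3 = False:
  propagation gives v1=False, v4=True, v5=True; an empty clause results — contradiction.
Every branch closes, so no satisfying assignment exists.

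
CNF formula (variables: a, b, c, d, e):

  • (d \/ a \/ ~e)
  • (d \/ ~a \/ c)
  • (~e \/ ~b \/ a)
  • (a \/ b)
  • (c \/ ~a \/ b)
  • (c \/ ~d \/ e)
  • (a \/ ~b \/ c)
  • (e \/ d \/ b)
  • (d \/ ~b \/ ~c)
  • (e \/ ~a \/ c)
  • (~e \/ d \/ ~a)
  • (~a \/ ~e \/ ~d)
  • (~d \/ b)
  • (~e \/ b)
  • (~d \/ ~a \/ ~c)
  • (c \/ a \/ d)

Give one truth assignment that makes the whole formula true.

a = F, b = T, c = T, d = T, e = F

Check each clause:
  1. (a \/ ~e \/ d) — ~e is true.
  2. (~a \/ c \/ d) — c is true.
  3. (~b \/ a \/ ~e) — ~e is true.
  4. (a \/ b) — b is true.
  5. (b \/ c \/ ~a) — b is true.
  6. (e \/ c \/ ~d) — c is true.
  7. (c \/ ~b \/ a) — c is true.
  8. (d \/ b \/ e) — b is true.
  9. (d \/ ~c \/ ~b) — d is true.
  10. (~a \/ c \/ e) — c is true.
  11. (d \/ ~e \/ ~a) — ~e is true.
  12. (~e \/ ~a \/ ~d) — ~e is true.
  13. (b \/ ~d) — b is true.
  14. (~e \/ b) — b is true.
  15. (~d \/ ~a \/ ~c) — ~a is true.
  16. (a \/ d \/ c) — c is true.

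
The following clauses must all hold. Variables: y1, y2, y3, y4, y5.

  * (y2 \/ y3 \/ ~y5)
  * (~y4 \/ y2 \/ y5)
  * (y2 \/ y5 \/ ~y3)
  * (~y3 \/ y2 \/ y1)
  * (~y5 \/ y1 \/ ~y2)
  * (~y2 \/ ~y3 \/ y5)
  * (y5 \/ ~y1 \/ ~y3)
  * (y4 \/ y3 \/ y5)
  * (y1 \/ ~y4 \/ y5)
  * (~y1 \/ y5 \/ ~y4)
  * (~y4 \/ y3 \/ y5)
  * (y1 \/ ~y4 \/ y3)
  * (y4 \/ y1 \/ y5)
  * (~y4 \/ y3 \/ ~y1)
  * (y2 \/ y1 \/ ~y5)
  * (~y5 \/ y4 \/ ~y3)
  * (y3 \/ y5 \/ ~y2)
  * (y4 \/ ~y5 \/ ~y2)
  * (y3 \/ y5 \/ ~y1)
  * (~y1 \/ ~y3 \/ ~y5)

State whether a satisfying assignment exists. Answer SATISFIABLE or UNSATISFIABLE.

UNSATISFIABLE

y5 = True:
  y1 = True:
    propagation gives y3=False, y2=True, y4=False; an empty clause results — contradiction.
  y1 = False:
    propagation gives y2=False; an empty clause results — contradiction.
y5 = False:
  y3 = True:
    propagation gives y2=True; an empty clause results — contradiction.
  y3 = False:
    propagation gives y4=True; an empty clause results — contradiction.
Every branch closes, so no satisfying assignment exists.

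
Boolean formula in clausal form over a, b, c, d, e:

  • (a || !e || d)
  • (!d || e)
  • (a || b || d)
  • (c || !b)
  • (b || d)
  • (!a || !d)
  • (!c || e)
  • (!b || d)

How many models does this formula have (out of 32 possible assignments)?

3

The models are:
  a=F b=F c=F d=T e=T
  a=F b=F c=T d=T e=T
  a=F b=T c=T d=T e=T
Count: 3.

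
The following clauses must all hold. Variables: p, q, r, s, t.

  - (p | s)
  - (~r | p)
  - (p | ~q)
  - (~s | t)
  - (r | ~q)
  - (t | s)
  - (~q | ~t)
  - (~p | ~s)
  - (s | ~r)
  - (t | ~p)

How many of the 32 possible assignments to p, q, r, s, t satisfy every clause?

2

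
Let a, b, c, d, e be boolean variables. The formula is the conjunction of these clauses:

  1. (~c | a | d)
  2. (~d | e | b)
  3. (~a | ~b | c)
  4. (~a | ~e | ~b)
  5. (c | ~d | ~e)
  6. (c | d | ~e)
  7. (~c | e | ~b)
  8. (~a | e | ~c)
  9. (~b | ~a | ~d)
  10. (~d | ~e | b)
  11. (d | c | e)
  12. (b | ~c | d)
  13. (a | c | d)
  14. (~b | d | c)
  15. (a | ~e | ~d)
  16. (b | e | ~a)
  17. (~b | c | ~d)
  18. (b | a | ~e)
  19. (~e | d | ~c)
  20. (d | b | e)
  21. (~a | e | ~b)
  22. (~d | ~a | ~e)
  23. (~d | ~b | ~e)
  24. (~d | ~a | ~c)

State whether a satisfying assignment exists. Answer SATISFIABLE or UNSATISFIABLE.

d = True:
  e = True:
    propagation gives c=True, b=True; an empty clause results — contradiction.
  e = False:
    propagation gives b=True, c=False; an empty clause results — contradiction.
d = False:
  c = True:
    propagation gives a=True, e=True; an empty clause results — contradiction.
  c = False:
    propagation gives e=False; an empty clause results — contradiction.
Every branch closes, so no satisfying assignment exists.

UNSATISFIABLE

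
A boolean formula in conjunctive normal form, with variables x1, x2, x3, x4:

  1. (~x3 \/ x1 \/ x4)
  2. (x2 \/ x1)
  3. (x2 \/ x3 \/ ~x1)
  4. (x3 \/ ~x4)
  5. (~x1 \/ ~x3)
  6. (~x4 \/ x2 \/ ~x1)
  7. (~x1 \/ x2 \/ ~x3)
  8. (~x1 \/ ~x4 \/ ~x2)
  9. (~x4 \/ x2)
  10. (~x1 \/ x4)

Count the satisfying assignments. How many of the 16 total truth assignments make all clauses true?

2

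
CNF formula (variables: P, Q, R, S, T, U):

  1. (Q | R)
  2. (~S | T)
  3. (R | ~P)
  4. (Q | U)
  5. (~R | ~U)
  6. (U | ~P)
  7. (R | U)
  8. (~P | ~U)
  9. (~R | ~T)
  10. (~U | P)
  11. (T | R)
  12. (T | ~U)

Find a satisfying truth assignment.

P = False, Q = True, R = True, S = False, T = False, U = False

Check each clause:
  1. (Q | R) — Q is true.
  2. (T | ~S) — ~S is true.
  3. (R | ~P) — R is true.
  4. (Q | U) — Q is true.
  5. (~R | ~U) — ~U is true.
  6. (U | ~P) — ~P is true.
  7. (U | R) — R is true.
  8. (~P | ~U) — ~U is true.
  9. (~R | ~T) — ~T is true.
  10. (~U | P) — ~U is true.
  11. (T | R) — R is true.
  12. (T | ~U) — ~U is true.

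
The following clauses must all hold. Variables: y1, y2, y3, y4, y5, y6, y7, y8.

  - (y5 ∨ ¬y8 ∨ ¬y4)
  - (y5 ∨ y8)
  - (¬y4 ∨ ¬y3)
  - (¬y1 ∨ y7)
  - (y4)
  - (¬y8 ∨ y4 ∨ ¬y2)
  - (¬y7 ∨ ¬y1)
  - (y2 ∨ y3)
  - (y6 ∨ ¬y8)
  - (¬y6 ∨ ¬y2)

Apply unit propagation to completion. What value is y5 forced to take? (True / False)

True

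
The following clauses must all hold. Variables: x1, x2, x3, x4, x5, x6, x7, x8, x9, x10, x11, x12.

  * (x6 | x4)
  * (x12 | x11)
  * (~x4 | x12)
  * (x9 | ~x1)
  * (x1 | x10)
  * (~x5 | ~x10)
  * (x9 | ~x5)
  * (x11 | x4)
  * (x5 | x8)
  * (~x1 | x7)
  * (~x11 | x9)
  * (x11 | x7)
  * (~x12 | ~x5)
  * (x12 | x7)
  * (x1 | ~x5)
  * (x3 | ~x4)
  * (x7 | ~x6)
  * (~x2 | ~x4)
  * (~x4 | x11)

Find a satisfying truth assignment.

x1=True, x2=False, x3=False, x4=False, x5=False, x6=True, x7=True, x8=True, x9=True, x10=False, x11=True, x12=True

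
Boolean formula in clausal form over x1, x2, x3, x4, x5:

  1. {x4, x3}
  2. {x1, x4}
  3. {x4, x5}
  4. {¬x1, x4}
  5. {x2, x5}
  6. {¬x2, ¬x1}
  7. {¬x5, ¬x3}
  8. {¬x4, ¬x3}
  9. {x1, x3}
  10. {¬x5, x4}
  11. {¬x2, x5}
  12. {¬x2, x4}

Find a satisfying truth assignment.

x1=T, x2=F, x3=F, x4=T, x5=T

Check each clause:
  1. {x3, x4} — x4 is true.
  2. {x1, x4} — x1 is true.
  3. {x5, x4} — x4 is true.
  4. {x4, ¬x1} — x4 is true.
  5. {x2, x5} — x5 is true.
  6. {¬x1, ¬x2} — ¬x2 is true.
  7. {¬x3, ¬x5} — ¬x3 is true.
  8. {¬x3, ¬x4} — ¬x3 is true.
  9. {x1, x3} — x1 is true.
  10. {¬x5, x4} — x4 is true.
  11. {x5, ¬x2} — x5 is true.
  12. {x4, ¬x2} — x4 is true.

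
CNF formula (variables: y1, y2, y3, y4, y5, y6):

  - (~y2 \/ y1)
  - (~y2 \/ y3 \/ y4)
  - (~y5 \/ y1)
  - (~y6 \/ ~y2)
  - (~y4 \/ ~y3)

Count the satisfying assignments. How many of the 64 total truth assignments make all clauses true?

Split on y2, then y1.
  y2=T, y1=T: remaining (y3,y4,y5,y6) ∈ {(F,T,F,F); (F,T,T,F); (T,F,F,F); (T,F,T,F)} — 4.
  y2=T, y1=F: a clause becomes empty — 0.
  y2=F, y1=T: y5, y6 free; 3 ways for (y3,y4) × 2^2 = 12.
  y2=F, y1=F: y6 free; 3 ways for (y3,y4,y5) × 2^1 = 6.
Total: 4 + 0 + 12 + 6 = 22.

22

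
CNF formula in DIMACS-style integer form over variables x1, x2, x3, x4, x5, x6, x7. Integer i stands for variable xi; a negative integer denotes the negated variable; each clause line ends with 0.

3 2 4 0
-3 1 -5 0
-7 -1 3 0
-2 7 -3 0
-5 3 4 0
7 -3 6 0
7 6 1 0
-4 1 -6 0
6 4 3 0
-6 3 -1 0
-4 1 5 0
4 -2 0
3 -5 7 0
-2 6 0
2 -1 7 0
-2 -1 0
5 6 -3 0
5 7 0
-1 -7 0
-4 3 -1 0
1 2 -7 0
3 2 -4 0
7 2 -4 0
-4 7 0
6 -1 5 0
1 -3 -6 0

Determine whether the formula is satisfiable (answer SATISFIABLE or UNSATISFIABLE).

x1 = True:
  propagation gives x2=False, x7=True; an empty clause results — contradiction.
x1 = False:
  x3 = True:
    propagation gives x5=False, x4=False, x2=False, x6=True; an empty clause results — contradiction.
  x3 = False:
    x4 = True:
      propagation gives x6=False, x7=True, x5=True; contradiction.
    x4 = False:
      propagation gives x2=True; contradiction.
Every branch closes, so no satisfying assignment exists.

UNSATISFIABLE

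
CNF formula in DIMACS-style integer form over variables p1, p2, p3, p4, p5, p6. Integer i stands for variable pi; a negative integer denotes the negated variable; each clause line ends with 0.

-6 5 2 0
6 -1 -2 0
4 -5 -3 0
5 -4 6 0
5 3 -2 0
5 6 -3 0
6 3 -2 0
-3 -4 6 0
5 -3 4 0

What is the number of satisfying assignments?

Case analysis on p3 and p5:
  p3=T, p5=T: remaining (p1,p2,p4,p6) ∈ {(F,F,T,T); (F,T,T,T); (T,F,T,T); (T,T,T,T)} — 4.
  p3=T, p5=F: remaining (p1,p2,p4,p6) ∈ {(F,T,T,T); (T,T,T,T)} — 2.
  p3=F, p5=T: p1, p4 free; 3 ways for (p2,p6) × 2^2 = 12.
  p3=F, p5=F: remaining (p1,p2,p4,p6) ∈ {(F,F,F,F); (T,F,F,F)} — 2.
Total: 4 + 2 + 12 + 2 = 20.

20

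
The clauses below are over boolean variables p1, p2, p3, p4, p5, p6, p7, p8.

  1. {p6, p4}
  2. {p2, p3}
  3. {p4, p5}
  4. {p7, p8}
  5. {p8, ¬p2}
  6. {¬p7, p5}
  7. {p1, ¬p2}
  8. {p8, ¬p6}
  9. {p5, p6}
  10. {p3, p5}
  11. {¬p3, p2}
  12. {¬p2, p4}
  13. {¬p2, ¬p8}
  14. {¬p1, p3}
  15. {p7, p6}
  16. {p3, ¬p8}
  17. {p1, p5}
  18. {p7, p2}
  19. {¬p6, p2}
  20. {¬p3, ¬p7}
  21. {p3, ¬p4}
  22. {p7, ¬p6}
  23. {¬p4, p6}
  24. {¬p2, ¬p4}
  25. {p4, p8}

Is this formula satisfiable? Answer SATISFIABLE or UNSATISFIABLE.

UNSATISFIABLE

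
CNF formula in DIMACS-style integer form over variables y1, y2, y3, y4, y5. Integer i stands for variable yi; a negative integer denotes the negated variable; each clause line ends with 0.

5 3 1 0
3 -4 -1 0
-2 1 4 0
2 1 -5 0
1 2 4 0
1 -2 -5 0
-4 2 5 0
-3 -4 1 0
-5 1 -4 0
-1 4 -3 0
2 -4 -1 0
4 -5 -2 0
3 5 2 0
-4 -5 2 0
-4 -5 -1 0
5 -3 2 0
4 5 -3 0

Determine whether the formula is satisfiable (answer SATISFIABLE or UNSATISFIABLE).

SATISFIABLE

Try y1 = True.
The remaining clauses are satisfied by y2 = False, y3 = False, y4 = False, y5 = True.
So y1 = T, y2 = F, y3 = F, y4 = F, y5 = T is a satisfying assignment.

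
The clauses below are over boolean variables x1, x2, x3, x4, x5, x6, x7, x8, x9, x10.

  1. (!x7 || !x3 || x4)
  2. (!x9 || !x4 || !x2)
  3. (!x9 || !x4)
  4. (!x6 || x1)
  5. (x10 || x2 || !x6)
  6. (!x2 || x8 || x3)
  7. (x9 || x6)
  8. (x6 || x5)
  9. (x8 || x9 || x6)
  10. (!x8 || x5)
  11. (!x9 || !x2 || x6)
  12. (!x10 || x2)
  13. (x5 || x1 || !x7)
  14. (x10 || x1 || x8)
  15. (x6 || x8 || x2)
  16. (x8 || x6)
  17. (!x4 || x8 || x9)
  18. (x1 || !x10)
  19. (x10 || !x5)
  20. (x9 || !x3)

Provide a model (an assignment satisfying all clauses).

x1 occurs only positively in the remaining clauses — set x1 = True.
Branch on x2: take x2 = True.
Try x3 = False.
  then x8 is forced to True.
  then x5 is forced to True.
  then x10 is forced to True.
Try x4 = True.
  then x9 is forced to False.
  then x6 is forced to True.
x7 is now unconstrained; take x7 = True.

x1=True  x2=True  x3=False  x4=True  x5=True  x6=True  x7=True  x8=True  x9=False  x10=True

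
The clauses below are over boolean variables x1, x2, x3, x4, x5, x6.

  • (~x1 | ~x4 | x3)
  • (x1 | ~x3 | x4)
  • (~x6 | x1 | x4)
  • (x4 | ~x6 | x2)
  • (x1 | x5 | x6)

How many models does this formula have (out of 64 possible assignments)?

Split on x1, then x4.
  x1=1, x4=1: forces x3=1; x2, x5, x6 free → 2^3 = 8.
  x1=1, x4=0: x3, x5 free; 3 ways for (x2,x6) × 2^2 = 12.
  x1=0, x4=1: x2, x3 free; 3 ways for (x5,x6) × 2^2 = 12.
  x1=0, x4=0: remaining (x2,x3,x5,x6) ∈ {(0,0,1,0); (1,0,1,0)} — 2.
Total: 8 + 12 + 12 + 2 = 34.

34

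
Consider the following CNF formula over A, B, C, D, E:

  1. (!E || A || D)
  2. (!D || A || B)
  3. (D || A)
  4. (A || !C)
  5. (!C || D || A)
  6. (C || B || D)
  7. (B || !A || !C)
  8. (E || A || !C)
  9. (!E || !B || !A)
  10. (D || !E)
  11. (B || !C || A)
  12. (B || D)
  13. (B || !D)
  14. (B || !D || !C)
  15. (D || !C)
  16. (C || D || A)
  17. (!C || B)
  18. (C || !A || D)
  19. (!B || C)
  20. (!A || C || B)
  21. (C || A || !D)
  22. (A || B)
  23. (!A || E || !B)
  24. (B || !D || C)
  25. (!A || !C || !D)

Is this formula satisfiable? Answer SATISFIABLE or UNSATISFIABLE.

A = True:
  B = True:
    propagation gives E=False; an empty clause results — contradiction.
  B = False:
    propagation gives C=False; an empty clause results — contradiction.
A = False:
  propagation gives D=True, B=True, C=False; an empty clause results — contradiction.
Every branch closes, so no satisfying assignment exists.

UNSATISFIABLE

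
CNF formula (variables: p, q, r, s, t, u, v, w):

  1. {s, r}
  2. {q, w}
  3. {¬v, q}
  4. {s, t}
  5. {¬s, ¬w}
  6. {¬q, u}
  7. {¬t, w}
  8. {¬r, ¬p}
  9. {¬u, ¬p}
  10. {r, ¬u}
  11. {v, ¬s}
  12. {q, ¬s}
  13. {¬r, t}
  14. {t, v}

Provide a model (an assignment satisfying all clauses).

p occurs only negated in the remaining clauses — set p = False.
Try q = False.
  then w is forced to True.
  then v is forced to False.
  then s is forced to False.
  then r is forced to True.
  then t is forced to True.
u is now unconstrained; take u = False.

p=F, q=F, r=T, s=F, t=T, u=F, v=F, w=T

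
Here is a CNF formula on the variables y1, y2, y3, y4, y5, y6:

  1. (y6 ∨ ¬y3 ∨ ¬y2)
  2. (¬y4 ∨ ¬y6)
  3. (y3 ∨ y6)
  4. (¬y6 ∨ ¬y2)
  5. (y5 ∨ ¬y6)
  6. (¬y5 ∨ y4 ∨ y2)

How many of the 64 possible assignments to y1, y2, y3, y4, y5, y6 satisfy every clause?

The models are:
  y1=F y2=F y3=T y4=F y5=F y6=F
  y1=F y2=F y3=T y4=T y5=F y6=F
  y1=F y2=F y3=T y4=T y5=T y6=F
  y1=T y2=F y3=T y4=F y5=F y6=F
  y1=T y2=F y3=T y4=T y5=F y6=F
  y1=T y2=F y3=T y4=T y5=T y6=F
That's 6 in total.

6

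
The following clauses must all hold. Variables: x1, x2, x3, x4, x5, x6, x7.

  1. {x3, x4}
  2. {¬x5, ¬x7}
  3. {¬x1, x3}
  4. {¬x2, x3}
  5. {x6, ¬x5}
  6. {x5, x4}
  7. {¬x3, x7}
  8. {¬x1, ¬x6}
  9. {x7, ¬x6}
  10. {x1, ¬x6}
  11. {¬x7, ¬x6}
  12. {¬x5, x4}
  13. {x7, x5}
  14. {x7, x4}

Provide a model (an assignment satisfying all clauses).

x2 occurs only negated in the remaining clauses — set x2 = False.
x4 occurs only positively in the remaining clauses — set x4 = True.
Branch on x1: take x1 = True.
  then x3 is forced to True.
  then x7 is forced to True.
  then x5 is forced to False.
  then x6 is forced to False.

x1=True, x2=False, x3=True, x4=True, x5=False, x6=False, x7=True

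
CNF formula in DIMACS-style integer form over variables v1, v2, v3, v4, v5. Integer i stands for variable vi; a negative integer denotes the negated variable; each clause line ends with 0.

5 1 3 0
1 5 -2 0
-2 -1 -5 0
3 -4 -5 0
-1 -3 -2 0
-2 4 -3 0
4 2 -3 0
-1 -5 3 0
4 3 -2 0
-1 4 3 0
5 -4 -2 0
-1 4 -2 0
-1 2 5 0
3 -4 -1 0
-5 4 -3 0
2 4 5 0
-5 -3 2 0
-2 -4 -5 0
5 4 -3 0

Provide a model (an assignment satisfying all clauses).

v1=False, v2=False, v3=True, v4=True, v5=False

Check each clause:
  1. (v3 || v5 || v1) — v3 is true.
  2. (!v2 || v5 || v1) — !v2 is true.
  3. (!v2 || !v1 || !v5) — !v5 is true.
  4. (!v5 || !v4 || v3) — v3 is true.
  5. (!v2 || !v1 || !v3) — !v1 is true.
  6. (!v3 || !v2 || v4) — v4 is true.
  7. (v2 || v4 || !v3) — v4 is true.
  8. (!v5 || v3 || !v1) — v3 is true.
  9. (v3 || !v2 || v4) — v3 is true.
  10. (!v1 || v3 || v4) — v3 is true.
  11. (v5 || !v2 || !v4) — !v2 is true.
  12. (v4 || !v2 || !v1) — v4 is true.
  13. (v2 || v5 || !v1) — !v1 is true.
  14. (!v1 || !v4 || v3) — v3 is true.
  15. (!v5 || !v3 || v4) — !v5 is true.
  16. (v5 || v2 || v4) — v4 is true.
  17. (!v5 || v2 || !v3) — !v5 is true.
  18. (!v5 || !v2 || !v4) — !v5 is true.
  19. (v5 || !v3 || v4) — v4 is true.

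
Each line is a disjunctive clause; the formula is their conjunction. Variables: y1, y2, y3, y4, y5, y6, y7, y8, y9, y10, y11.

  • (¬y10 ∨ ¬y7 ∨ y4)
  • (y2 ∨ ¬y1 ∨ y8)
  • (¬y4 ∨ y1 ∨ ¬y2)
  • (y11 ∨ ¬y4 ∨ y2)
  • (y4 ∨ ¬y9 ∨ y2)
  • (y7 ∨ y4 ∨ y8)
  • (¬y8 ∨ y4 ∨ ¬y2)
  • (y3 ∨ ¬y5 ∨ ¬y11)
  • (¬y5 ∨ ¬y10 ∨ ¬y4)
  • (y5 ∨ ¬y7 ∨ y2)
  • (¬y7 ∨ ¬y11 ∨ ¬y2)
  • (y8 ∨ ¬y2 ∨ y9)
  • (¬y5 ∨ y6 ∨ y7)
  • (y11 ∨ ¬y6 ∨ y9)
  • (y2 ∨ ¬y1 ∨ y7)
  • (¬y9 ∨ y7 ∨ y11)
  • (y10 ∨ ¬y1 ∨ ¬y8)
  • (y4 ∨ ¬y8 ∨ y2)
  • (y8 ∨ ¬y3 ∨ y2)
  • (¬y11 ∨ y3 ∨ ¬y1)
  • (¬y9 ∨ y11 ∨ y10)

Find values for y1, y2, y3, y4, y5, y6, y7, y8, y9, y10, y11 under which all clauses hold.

y1 = False  y2 = False  y3 = True  y4 = True  y5 = False  y6 = False  y7 = False  y8 = True  y9 = False  y10 = True  y11 = True

Branch on y1: take y1 = False.
Branch on y2: take y2 = False.
Try y3 = True.
  then y8 is forced to True.
  then y4 is forced to True.
  then y11 is forced to True.
The remaining clauses are satisfied by y5 = False, y6 = False, y7 = False, y9 = False, y10 = True.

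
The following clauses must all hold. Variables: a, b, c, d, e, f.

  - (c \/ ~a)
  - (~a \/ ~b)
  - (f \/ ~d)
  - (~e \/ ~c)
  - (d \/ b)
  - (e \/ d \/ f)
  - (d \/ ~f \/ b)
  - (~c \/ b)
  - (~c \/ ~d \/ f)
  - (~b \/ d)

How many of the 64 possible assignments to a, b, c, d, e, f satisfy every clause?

5

The models are:
  a=0 b=0 c=0 d=1 e=0 f=1
  a=0 b=0 c=0 d=1 e=1 f=1
  a=0 b=1 c=0 d=1 e=0 f=1
  a=0 b=1 c=0 d=1 e=1 f=1
  a=0 b=1 c=1 d=1 e=0 f=1
Count: 5.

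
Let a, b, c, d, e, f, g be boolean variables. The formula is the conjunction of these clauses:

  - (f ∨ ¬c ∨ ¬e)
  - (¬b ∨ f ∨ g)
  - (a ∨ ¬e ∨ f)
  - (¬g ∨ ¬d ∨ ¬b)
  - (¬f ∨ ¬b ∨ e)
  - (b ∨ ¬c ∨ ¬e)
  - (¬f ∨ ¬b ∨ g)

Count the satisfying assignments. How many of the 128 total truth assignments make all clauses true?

Case analysis on b and f:
  b=T, f=T: remaining (a,c,d,e,g) ∈ {(F,F,F,T,T); (F,T,F,T,T); (T,F,F,T,T); (T,T,F,T,T)} — 4.
  b=T, f=F: 5 of the 32 assignments to (a,c,d,e,g) work.
  b=F, f=T: a, d, g free; 3 ways for (c,e) × 2^3 = 24.
  b=F, f=F: d, g free; 5 ways for (a,c,e) × 2^2 = 20.
Total: 4 + 5 + 24 + 20 = 53.

53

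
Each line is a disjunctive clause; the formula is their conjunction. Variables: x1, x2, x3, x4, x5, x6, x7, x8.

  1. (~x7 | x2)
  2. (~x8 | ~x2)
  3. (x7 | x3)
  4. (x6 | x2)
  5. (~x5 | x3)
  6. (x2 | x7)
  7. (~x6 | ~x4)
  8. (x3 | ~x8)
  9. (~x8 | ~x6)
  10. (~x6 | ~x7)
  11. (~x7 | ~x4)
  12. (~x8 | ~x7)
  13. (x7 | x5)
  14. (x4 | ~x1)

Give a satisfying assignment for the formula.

x1=False, x2=True, x3=True, x4=False, x5=True, x6=True, x7=False, x8=False

Pure literal: x1 appears only negated; assign x1 = False.
x3 occurs only positively in the remaining clauses — set x3 = True.
Branch on x2: take x2 = True.
  then x8 is forced to False.
The remaining clauses are satisfied by x4 = False, x5 = True, x6 = True, x7 = False.
Every clause has at least one true literal under this assignment.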